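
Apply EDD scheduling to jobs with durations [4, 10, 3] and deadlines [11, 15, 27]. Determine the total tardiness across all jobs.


Sort by due date (EDD order): [(4, 11), (10, 15), (3, 27)]
Compute completion times and tardiness:
  Job 1: p=4, d=11, C=4, tardiness=max(0,4-11)=0
  Job 2: p=10, d=15, C=14, tardiness=max(0,14-15)=0
  Job 3: p=3, d=27, C=17, tardiness=max(0,17-27)=0
Total tardiness = 0

0


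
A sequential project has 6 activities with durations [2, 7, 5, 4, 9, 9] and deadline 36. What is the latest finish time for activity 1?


LF(activity 1) = deadline - sum of successor durations
Successors: activities 2 through 6 with durations [7, 5, 4, 9, 9]
Sum of successor durations = 34
LF = 36 - 34 = 2

2


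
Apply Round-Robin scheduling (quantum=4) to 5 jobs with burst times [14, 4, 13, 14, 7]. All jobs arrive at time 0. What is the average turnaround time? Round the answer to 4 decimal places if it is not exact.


Time quantum = 4
Execution trace:
  J1 runs 4 units, time = 4
  J2 runs 4 units, time = 8
  J3 runs 4 units, time = 12
  J4 runs 4 units, time = 16
  J5 runs 4 units, time = 20
  J1 runs 4 units, time = 24
  J3 runs 4 units, time = 28
  J4 runs 4 units, time = 32
  J5 runs 3 units, time = 35
  J1 runs 4 units, time = 39
  J3 runs 4 units, time = 43
  J4 runs 4 units, time = 47
  J1 runs 2 units, time = 49
  J3 runs 1 units, time = 50
  J4 runs 2 units, time = 52
Finish times: [49, 8, 50, 52, 35]
Average turnaround = 194/5 = 38.8

38.8


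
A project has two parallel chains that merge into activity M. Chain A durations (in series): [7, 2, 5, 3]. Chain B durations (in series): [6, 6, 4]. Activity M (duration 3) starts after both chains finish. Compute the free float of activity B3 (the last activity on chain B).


ES(B3) = sum of predecessors on chain B = 12
EF(B3) = ES + duration = 12 + 4 = 16
Successor of B3 is M. ES(M) = max(sum(A), sum(B)) = max(17, 16) = 17
Free float = ES(successor) - EF(current) = 17 - 16 = 1

1


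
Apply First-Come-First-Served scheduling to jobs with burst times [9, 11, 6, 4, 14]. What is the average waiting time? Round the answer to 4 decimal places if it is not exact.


FCFS order (as given): [9, 11, 6, 4, 14]
Waiting times:
  Job 1: wait = 0
  Job 2: wait = 9
  Job 3: wait = 20
  Job 4: wait = 26
  Job 5: wait = 30
Sum of waiting times = 85
Average waiting time = 85/5 = 17.0

17.0


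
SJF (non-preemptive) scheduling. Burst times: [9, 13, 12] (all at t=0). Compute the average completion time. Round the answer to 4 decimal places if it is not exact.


SJF order (ascending): [9, 12, 13]
Completion times:
  Job 1: burst=9, C=9
  Job 2: burst=12, C=21
  Job 3: burst=13, C=34
Average completion = 64/3 = 21.3333

21.3333


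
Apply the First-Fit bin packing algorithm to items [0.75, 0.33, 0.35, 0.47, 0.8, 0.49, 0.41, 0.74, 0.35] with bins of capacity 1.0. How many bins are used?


Place items sequentially using First-Fit:
  Item 0.75 -> new Bin 1
  Item 0.33 -> new Bin 2
  Item 0.35 -> Bin 2 (now 0.68)
  Item 0.47 -> new Bin 3
  Item 0.8 -> new Bin 4
  Item 0.49 -> Bin 3 (now 0.96)
  Item 0.41 -> new Bin 5
  Item 0.74 -> new Bin 6
  Item 0.35 -> Bin 5 (now 0.76)
Total bins used = 6

6


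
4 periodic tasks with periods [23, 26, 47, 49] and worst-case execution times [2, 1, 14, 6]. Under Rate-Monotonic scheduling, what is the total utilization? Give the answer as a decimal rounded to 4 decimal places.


Compute individual utilizations (exact fractions):
  Task 1: C/T = 2/23 (approx. 0.087)
  Task 2: C/T = 1/26 (approx. 0.0385)
  Task 3: C/T = 14/47 (approx. 0.2979)
  Task 4: C/T = 6/49 (approx. 0.1224)
Total utilization U = 2/23 + 1/26 + 14/47 + 6/49 = 751589/1377194
Rounded to 4 decimal places: U = 0.5457
RM (Liu & Layland) bound for 4 tasks = 0.756828; compare with U = 751589/1377194 (approx. 0.545739)
U <= bound, so schedulable by RM sufficient condition.

0.5457


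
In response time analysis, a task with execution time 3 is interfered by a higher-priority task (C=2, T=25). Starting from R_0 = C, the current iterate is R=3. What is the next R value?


R_next = C + ceil(R_prev / T_hp) * C_hp
ceil(3 / 25) = ceil(0.12) = 1
Interference = 1 * 2 = 2
R_next = 3 + 2 = 5

5


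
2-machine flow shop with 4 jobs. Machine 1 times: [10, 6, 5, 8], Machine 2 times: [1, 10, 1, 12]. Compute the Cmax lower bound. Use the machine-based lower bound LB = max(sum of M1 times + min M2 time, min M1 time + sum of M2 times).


LB1 = sum(M1 times) + min(M2 times) = 29 + 1 = 30
LB2 = min(M1 times) + sum(M2 times) = 5 + 24 = 29
Lower bound = max(LB1, LB2) = max(30, 29) = 30

30


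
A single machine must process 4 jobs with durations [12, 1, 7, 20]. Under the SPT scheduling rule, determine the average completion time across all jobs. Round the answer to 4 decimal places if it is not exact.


Sort jobs by processing time (SPT order): [1, 7, 12, 20]
Compute completion times sequentially:
  Job 1: processing = 1, completes at 1
  Job 2: processing = 7, completes at 8
  Job 3: processing = 12, completes at 20
  Job 4: processing = 20, completes at 40
Sum of completion times = 69
Average completion time = 69/4 = 17.25

17.25


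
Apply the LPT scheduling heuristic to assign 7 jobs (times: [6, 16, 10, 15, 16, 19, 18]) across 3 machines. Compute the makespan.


Sort jobs in decreasing order (LPT): [19, 18, 16, 16, 15, 10, 6]
Assign each job to the least loaded machine:
  Machine 1: jobs [19, 10, 6], load = 35
  Machine 2: jobs [18, 15], load = 33
  Machine 3: jobs [16, 16], load = 32
Makespan = max load = 35

35


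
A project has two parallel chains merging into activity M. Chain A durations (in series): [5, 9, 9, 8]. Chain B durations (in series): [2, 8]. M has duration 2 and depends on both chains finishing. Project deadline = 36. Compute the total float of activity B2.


Forward pass: ES(B2) = sum of predecessors on chain B = 2
EF = ES + duration = 2 + 8 = 10
Backward pass: LF(M) = deadline = 36; LS(M) = 36 - 2 = 34
LF(B2) = LS(M) - sum(successors on chain B) = 34 - 0 = 34
LS = LF - duration = 34 - 8 = 26
Total float = LS - ES = 26 - 2 = 24

24


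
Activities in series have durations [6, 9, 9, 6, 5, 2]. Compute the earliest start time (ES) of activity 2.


Activity 2 starts after activities 1 through 1 complete.
Predecessor durations: [6]
ES = 6 = 6

6


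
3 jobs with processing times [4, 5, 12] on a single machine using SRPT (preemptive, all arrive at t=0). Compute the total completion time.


Since all jobs arrive at t=0, SRPT equals SPT ordering.
SPT order: [4, 5, 12]
Completion times:
  Job 1: p=4, C=4
  Job 2: p=5, C=9
  Job 3: p=12, C=21
Total completion time = 4 + 9 + 21 = 34

34


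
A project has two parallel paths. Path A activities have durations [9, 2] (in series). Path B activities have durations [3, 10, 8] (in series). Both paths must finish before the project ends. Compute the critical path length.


Path A total = 9 + 2 = 11
Path B total = 3 + 10 + 8 = 21
Critical path = longest path = max(11, 21) = 21

21


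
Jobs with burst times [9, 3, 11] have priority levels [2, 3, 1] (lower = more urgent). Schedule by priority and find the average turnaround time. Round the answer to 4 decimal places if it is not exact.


Sort by priority (ascending = highest first):
Order: [(1, 11), (2, 9), (3, 3)]
Completion times:
  Priority 1, burst=11, C=11
  Priority 2, burst=9, C=20
  Priority 3, burst=3, C=23
Average turnaround = 54/3 = 18.0

18.0


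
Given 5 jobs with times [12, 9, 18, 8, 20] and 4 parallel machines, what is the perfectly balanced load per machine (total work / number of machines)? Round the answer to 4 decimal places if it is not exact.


Total processing time = 12 + 9 + 18 + 8 + 20 = 67
Number of machines = 4
Ideal balanced load = 67 / 4 = 16.75

16.75


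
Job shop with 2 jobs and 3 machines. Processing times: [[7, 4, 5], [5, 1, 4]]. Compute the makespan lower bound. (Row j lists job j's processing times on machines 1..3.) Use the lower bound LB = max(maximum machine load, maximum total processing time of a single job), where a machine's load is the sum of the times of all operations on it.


Machine loads:
  Machine 1: 7 + 5 = 12
  Machine 2: 4 + 1 = 5
  Machine 3: 5 + 4 = 9
Max machine load = 12
Job totals:
  Job 1: 16
  Job 2: 10
Max job total = 16
Lower bound = max(12, 16) = 16

16


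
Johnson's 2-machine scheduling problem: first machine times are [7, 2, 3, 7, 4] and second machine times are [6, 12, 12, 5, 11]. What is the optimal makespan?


Apply Johnson's rule:
  Group 1 (a <= b): [(2, 2, 12), (3, 3, 12), (5, 4, 11)]
  Group 2 (a > b): [(1, 7, 6), (4, 7, 5)]
Optimal job order: [2, 3, 5, 1, 4]
Schedule:
  Job 2: M1 done at 2, M2 done at 14
  Job 3: M1 done at 5, M2 done at 26
  Job 5: M1 done at 9, M2 done at 37
  Job 1: M1 done at 16, M2 done at 43
  Job 4: M1 done at 23, M2 done at 48
Makespan = 48

48


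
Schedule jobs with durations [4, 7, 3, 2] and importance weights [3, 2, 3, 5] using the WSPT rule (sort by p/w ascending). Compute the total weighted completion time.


Compute p/w ratios and sort ascending (WSPT): [(2, 5), (3, 3), (4, 3), (7, 2)]
Compute weighted completion times:
  Job (p=2,w=5): C=2, w*C=5*2=10
  Job (p=3,w=3): C=5, w*C=3*5=15
  Job (p=4,w=3): C=9, w*C=3*9=27
  Job (p=7,w=2): C=16, w*C=2*16=32
Total weighted completion time = 84

84


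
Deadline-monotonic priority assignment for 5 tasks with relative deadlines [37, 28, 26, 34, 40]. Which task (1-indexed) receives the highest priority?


Sort tasks by relative deadline (ascending):
  Task 3: deadline = 26
  Task 2: deadline = 28
  Task 4: deadline = 34
  Task 1: deadline = 37
  Task 5: deadline = 40
Priority order (highest first): [3, 2, 4, 1, 5]
Highest priority task = 3

3


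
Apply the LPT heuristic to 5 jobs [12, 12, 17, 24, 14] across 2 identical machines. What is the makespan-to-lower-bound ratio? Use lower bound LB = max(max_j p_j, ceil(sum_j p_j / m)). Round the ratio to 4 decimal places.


LPT order: [24, 17, 14, 12, 12]
Machine loads after assignment: [36, 43]
LPT makespan = 43
Lower bound = max(max_job, ceil(total/2)) = max(24, 40) = 40
Ratio = 43 / 40 = 1.075

1.075


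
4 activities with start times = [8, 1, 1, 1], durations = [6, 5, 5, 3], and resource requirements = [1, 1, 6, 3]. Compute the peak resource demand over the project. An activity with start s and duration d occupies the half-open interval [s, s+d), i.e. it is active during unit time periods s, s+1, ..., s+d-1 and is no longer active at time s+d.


Each activity i is active on [start_i, start_i + duration_i).
Compute total resource usage per time slot:
  t=0: active resources = [], total = 0
  t=1: active resources = [1, 6, 3], total = 10
  t=2: active resources = [1, 6, 3], total = 10
  t=3: active resources = [1, 6, 3], total = 10
  t=4: active resources = [1, 6], total = 7
  t=5: active resources = [1, 6], total = 7
  t=6: active resources = [], total = 0
  t=7: active resources = [], total = 0
  t=8: active resources = [1], total = 1
  t=9: active resources = [1], total = 1
  t=10: active resources = [1], total = 1
  t=11: active resources = [1], total = 1
  t=12: active resources = [1], total = 1
  t=13: active resources = [1], total = 1
Peak resource demand = 10

10


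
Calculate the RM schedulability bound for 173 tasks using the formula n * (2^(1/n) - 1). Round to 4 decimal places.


Compute 2^(1/173) = 1.0040146684
Subtract 1: 1.0040146684 - 1 = 0.0040146684
Multiply by n: 173 * 0.0040146684 = 0.6945376332
Round to 4 dp: 0.6945

0.6945


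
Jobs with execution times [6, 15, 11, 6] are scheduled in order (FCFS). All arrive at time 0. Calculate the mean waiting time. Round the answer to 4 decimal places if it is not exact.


FCFS order (as given): [6, 15, 11, 6]
Waiting times:
  Job 1: wait = 0
  Job 2: wait = 6
  Job 3: wait = 21
  Job 4: wait = 32
Sum of waiting times = 59
Average waiting time = 59/4 = 14.75

14.75


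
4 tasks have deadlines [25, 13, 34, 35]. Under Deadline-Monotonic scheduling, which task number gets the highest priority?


Sort tasks by relative deadline (ascending):
  Task 2: deadline = 13
  Task 1: deadline = 25
  Task 3: deadline = 34
  Task 4: deadline = 35
Priority order (highest first): [2, 1, 3, 4]
Highest priority task = 2

2


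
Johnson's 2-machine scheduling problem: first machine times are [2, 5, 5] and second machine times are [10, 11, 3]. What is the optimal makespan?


Apply Johnson's rule:
  Group 1 (a <= b): [(1, 2, 10), (2, 5, 11)]
  Group 2 (a > b): [(3, 5, 3)]
Optimal job order: [1, 2, 3]
Schedule:
  Job 1: M1 done at 2, M2 done at 12
  Job 2: M1 done at 7, M2 done at 23
  Job 3: M1 done at 12, M2 done at 26
Makespan = 26

26


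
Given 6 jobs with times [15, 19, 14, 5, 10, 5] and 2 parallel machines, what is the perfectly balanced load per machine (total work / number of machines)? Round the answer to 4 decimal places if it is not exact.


Total processing time = 15 + 19 + 14 + 5 + 10 + 5 = 68
Number of machines = 2
Ideal balanced load = 68 / 2 = 34.0

34.0


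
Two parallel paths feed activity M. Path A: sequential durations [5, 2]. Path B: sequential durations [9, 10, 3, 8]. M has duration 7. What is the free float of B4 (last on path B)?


ES(B4) = sum of predecessors on chain B = 22
EF(B4) = ES + duration = 22 + 8 = 30
Successor of B4 is M. ES(M) = max(sum(A), sum(B)) = max(7, 30) = 30
Free float = ES(successor) - EF(current) = 30 - 30 = 0

0


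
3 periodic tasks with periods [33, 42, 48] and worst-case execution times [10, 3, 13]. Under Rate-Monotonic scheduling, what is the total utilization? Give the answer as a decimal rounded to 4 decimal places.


Compute individual utilizations (exact fractions):
  Task 1: C/T = 10/33 (approx. 0.303)
  Task 2: C/T = 3/42 = 1/14 (approx. 0.0714)
  Task 3: C/T = 13/48 (approx. 0.2708)
Total utilization U = 10/33 + 1/14 + 13/48 = 795/1232
Rounded to 4 decimal places: U = 0.6453
RM (Liu & Layland) bound for 3 tasks = 0.779763; compare with U = 795/1232 (approx. 0.645292)
U <= bound, so schedulable by RM sufficient condition.

0.6453


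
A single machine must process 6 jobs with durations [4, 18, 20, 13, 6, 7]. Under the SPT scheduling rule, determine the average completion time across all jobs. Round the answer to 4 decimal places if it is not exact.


Sort jobs by processing time (SPT order): [4, 6, 7, 13, 18, 20]
Compute completion times sequentially:
  Job 1: processing = 4, completes at 4
  Job 2: processing = 6, completes at 10
  Job 3: processing = 7, completes at 17
  Job 4: processing = 13, completes at 30
  Job 5: processing = 18, completes at 48
  Job 6: processing = 20, completes at 68
Sum of completion times = 177
Average completion time = 177/6 = 29.5

29.5


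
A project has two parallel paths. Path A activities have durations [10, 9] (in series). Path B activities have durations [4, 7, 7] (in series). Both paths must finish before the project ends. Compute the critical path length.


Path A total = 10 + 9 = 19
Path B total = 4 + 7 + 7 = 18
Critical path = longest path = max(19, 18) = 19

19


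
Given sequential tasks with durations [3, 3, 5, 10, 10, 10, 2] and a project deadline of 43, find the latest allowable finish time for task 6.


LF(activity 6) = deadline - sum of successor durations
Successors: activities 7 through 7 with durations [2]
Sum of successor durations = 2
LF = 43 - 2 = 41

41


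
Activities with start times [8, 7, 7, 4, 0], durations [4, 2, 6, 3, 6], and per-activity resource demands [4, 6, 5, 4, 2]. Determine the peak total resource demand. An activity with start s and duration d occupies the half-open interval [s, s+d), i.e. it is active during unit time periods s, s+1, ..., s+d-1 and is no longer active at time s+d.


Each activity i is active on [start_i, start_i + duration_i).
Compute total resource usage per time slot:
  t=0: active resources = [2], total = 2
  t=1: active resources = [2], total = 2
  t=2: active resources = [2], total = 2
  t=3: active resources = [2], total = 2
  t=4: active resources = [4, 2], total = 6
  t=5: active resources = [4, 2], total = 6
  t=6: active resources = [4], total = 4
  t=7: active resources = [6, 5], total = 11
  t=8: active resources = [4, 6, 5], total = 15
  t=9: active resources = [4, 5], total = 9
  t=10: active resources = [4, 5], total = 9
  t=11: active resources = [4, 5], total = 9
  t=12: active resources = [5], total = 5
Peak resource demand = 15

15


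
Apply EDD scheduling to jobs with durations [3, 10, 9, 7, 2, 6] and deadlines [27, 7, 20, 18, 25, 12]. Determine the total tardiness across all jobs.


Sort by due date (EDD order): [(10, 7), (6, 12), (7, 18), (9, 20), (2, 25), (3, 27)]
Compute completion times and tardiness:
  Job 1: p=10, d=7, C=10, tardiness=max(0,10-7)=3
  Job 2: p=6, d=12, C=16, tardiness=max(0,16-12)=4
  Job 3: p=7, d=18, C=23, tardiness=max(0,23-18)=5
  Job 4: p=9, d=20, C=32, tardiness=max(0,32-20)=12
  Job 5: p=2, d=25, C=34, tardiness=max(0,34-25)=9
  Job 6: p=3, d=27, C=37, tardiness=max(0,37-27)=10
Total tardiness = 43

43


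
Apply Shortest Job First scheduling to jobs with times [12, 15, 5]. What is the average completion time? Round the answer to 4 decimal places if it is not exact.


SJF order (ascending): [5, 12, 15]
Completion times:
  Job 1: burst=5, C=5
  Job 2: burst=12, C=17
  Job 3: burst=15, C=32
Average completion = 54/3 = 18.0

18.0


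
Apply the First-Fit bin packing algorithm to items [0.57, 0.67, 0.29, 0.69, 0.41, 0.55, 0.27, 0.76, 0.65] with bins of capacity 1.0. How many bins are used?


Place items sequentially using First-Fit:
  Item 0.57 -> new Bin 1
  Item 0.67 -> new Bin 2
  Item 0.29 -> Bin 1 (now 0.86)
  Item 0.69 -> new Bin 3
  Item 0.41 -> new Bin 4
  Item 0.55 -> Bin 4 (now 0.96)
  Item 0.27 -> Bin 2 (now 0.94)
  Item 0.76 -> new Bin 5
  Item 0.65 -> new Bin 6
Total bins used = 6

6


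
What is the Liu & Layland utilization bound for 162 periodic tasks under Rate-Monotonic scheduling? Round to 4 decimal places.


Compute 2^(1/162) = 1.0042878529
Subtract 1: 1.0042878529 - 1 = 0.0042878529
Multiply by n: 162 * 0.0042878529 = 0.6946321698
Round to 4 dp: 0.6946

0.6946


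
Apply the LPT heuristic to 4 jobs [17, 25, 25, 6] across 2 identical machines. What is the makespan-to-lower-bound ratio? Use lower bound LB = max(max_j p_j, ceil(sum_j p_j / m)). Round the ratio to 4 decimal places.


LPT order: [25, 25, 17, 6]
Machine loads after assignment: [42, 31]
LPT makespan = 42
Lower bound = max(max_job, ceil(total/2)) = max(25, 37) = 37
Ratio = 42 / 37 = 1.1351

1.1351


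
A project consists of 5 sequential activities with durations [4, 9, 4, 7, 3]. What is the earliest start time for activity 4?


Activity 4 starts after activities 1 through 3 complete.
Predecessor durations: [4, 9, 4]
ES = 4 + 9 + 4 = 17

17


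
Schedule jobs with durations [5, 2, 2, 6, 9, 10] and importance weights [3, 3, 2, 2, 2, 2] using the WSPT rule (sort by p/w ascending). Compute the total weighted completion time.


Compute p/w ratios and sort ascending (WSPT): [(2, 3), (2, 2), (5, 3), (6, 2), (9, 2), (10, 2)]
Compute weighted completion times:
  Job (p=2,w=3): C=2, w*C=3*2=6
  Job (p=2,w=2): C=4, w*C=2*4=8
  Job (p=5,w=3): C=9, w*C=3*9=27
  Job (p=6,w=2): C=15, w*C=2*15=30
  Job (p=9,w=2): C=24, w*C=2*24=48
  Job (p=10,w=2): C=34, w*C=2*34=68
Total weighted completion time = 187

187


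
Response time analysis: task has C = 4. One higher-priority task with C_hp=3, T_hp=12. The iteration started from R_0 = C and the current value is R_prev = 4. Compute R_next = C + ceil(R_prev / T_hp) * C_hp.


R_next = C + ceil(R_prev / T_hp) * C_hp
ceil(4 / 12) = ceil(0.3333) = 1
Interference = 1 * 3 = 3
R_next = 4 + 3 = 7

7


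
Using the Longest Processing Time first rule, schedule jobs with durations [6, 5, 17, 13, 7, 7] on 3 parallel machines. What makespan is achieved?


Sort jobs in decreasing order (LPT): [17, 13, 7, 7, 6, 5]
Assign each job to the least loaded machine:
  Machine 1: jobs [17], load = 17
  Machine 2: jobs [13, 6], load = 19
  Machine 3: jobs [7, 7, 5], load = 19
Makespan = max load = 19

19


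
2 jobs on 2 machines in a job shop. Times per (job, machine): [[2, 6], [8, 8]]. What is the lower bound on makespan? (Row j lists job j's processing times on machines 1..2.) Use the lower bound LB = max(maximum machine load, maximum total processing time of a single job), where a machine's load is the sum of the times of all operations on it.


Machine loads:
  Machine 1: 2 + 8 = 10
  Machine 2: 6 + 8 = 14
Max machine load = 14
Job totals:
  Job 1: 8
  Job 2: 16
Max job total = 16
Lower bound = max(14, 16) = 16

16


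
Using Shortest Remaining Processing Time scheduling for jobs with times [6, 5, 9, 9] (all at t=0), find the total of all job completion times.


Since all jobs arrive at t=0, SRPT equals SPT ordering.
SPT order: [5, 6, 9, 9]
Completion times:
  Job 1: p=5, C=5
  Job 2: p=6, C=11
  Job 3: p=9, C=20
  Job 4: p=9, C=29
Total completion time = 5 + 11 + 20 + 29 = 65

65


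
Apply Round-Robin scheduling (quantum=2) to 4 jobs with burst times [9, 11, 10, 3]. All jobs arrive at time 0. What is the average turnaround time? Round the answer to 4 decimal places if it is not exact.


Time quantum = 2
Execution trace:
  J1 runs 2 units, time = 2
  J2 runs 2 units, time = 4
  J3 runs 2 units, time = 6
  J4 runs 2 units, time = 8
  J1 runs 2 units, time = 10
  J2 runs 2 units, time = 12
  J3 runs 2 units, time = 14
  J4 runs 1 units, time = 15
  J1 runs 2 units, time = 17
  J2 runs 2 units, time = 19
  J3 runs 2 units, time = 21
  J1 runs 2 units, time = 23
  J2 runs 2 units, time = 25
  J3 runs 2 units, time = 27
  J1 runs 1 units, time = 28
  J2 runs 2 units, time = 30
  J3 runs 2 units, time = 32
  J2 runs 1 units, time = 33
Finish times: [28, 33, 32, 15]
Average turnaround = 108/4 = 27.0

27.0


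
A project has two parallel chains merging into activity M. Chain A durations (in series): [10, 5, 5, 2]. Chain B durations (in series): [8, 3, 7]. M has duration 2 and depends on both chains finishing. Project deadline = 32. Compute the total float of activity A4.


Forward pass: ES(A4) = sum of predecessors on chain A = 20
EF = ES + duration = 20 + 2 = 22
Backward pass: LF(M) = deadline = 32; LS(M) = 32 - 2 = 30
LF(A4) = LS(M) - sum(successors on chain A) = 30 - 0 = 30
LS = LF - duration = 30 - 2 = 28
Total float = LS - ES = 28 - 20 = 8

8


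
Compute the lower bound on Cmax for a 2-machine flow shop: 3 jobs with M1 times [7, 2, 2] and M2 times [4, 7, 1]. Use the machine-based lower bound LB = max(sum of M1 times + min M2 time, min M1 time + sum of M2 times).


LB1 = sum(M1 times) + min(M2 times) = 11 + 1 = 12
LB2 = min(M1 times) + sum(M2 times) = 2 + 12 = 14
Lower bound = max(LB1, LB2) = max(12, 14) = 14

14


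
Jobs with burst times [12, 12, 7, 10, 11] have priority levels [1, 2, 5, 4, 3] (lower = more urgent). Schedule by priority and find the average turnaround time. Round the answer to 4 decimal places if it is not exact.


Sort by priority (ascending = highest first):
Order: [(1, 12), (2, 12), (3, 11), (4, 10), (5, 7)]
Completion times:
  Priority 1, burst=12, C=12
  Priority 2, burst=12, C=24
  Priority 3, burst=11, C=35
  Priority 4, burst=10, C=45
  Priority 5, burst=7, C=52
Average turnaround = 168/5 = 33.6

33.6


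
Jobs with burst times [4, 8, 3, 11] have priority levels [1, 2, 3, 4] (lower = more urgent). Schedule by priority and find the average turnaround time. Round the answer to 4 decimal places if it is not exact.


Sort by priority (ascending = highest first):
Order: [(1, 4), (2, 8), (3, 3), (4, 11)]
Completion times:
  Priority 1, burst=4, C=4
  Priority 2, burst=8, C=12
  Priority 3, burst=3, C=15
  Priority 4, burst=11, C=26
Average turnaround = 57/4 = 14.25

14.25


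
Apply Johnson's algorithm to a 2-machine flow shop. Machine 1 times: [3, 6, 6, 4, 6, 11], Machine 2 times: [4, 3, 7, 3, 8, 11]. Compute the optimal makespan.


Apply Johnson's rule:
  Group 1 (a <= b): [(1, 3, 4), (3, 6, 7), (5, 6, 8), (6, 11, 11)]
  Group 2 (a > b): [(2, 6, 3), (4, 4, 3)]
Optimal job order: [1, 3, 5, 6, 2, 4]
Schedule:
  Job 1: M1 done at 3, M2 done at 7
  Job 3: M1 done at 9, M2 done at 16
  Job 5: M1 done at 15, M2 done at 24
  Job 6: M1 done at 26, M2 done at 37
  Job 2: M1 done at 32, M2 done at 40
  Job 4: M1 done at 36, M2 done at 43
Makespan = 43

43


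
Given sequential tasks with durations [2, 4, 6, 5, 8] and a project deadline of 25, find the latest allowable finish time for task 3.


LF(activity 3) = deadline - sum of successor durations
Successors: activities 4 through 5 with durations [5, 8]
Sum of successor durations = 13
LF = 25 - 13 = 12

12


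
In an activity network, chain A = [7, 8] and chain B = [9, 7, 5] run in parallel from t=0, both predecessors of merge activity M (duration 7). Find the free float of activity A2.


ES(A2) = sum of predecessors on chain A = 7
EF(A2) = ES + duration = 7 + 8 = 15
Successor of A2 is M. ES(M) = max(sum(A), sum(B)) = max(15, 21) = 21
Free float = ES(successor) - EF(current) = 21 - 15 = 6

6


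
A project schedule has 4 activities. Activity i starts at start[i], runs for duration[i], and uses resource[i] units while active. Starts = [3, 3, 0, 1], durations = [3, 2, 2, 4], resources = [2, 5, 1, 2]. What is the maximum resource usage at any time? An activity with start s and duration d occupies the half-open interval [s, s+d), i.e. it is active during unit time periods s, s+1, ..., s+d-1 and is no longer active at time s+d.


Each activity i is active on [start_i, start_i + duration_i).
Compute total resource usage per time slot:
  t=0: active resources = [1], total = 1
  t=1: active resources = [1, 2], total = 3
  t=2: active resources = [2], total = 2
  t=3: active resources = [2, 5, 2], total = 9
  t=4: active resources = [2, 5, 2], total = 9
  t=5: active resources = [2], total = 2
Peak resource demand = 9

9


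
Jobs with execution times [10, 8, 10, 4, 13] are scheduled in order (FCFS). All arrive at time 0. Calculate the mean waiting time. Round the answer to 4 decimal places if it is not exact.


FCFS order (as given): [10, 8, 10, 4, 13]
Waiting times:
  Job 1: wait = 0
  Job 2: wait = 10
  Job 3: wait = 18
  Job 4: wait = 28
  Job 5: wait = 32
Sum of waiting times = 88
Average waiting time = 88/5 = 17.6

17.6


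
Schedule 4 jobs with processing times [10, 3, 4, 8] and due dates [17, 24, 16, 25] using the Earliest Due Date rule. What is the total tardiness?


Sort by due date (EDD order): [(4, 16), (10, 17), (3, 24), (8, 25)]
Compute completion times and tardiness:
  Job 1: p=4, d=16, C=4, tardiness=max(0,4-16)=0
  Job 2: p=10, d=17, C=14, tardiness=max(0,14-17)=0
  Job 3: p=3, d=24, C=17, tardiness=max(0,17-24)=0
  Job 4: p=8, d=25, C=25, tardiness=max(0,25-25)=0
Total tardiness = 0

0


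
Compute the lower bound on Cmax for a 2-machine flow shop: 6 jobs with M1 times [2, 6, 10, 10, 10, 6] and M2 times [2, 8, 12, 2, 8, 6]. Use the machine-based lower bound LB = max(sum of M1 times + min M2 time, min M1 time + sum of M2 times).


LB1 = sum(M1 times) + min(M2 times) = 44 + 2 = 46
LB2 = min(M1 times) + sum(M2 times) = 2 + 38 = 40
Lower bound = max(LB1, LB2) = max(46, 40) = 46

46


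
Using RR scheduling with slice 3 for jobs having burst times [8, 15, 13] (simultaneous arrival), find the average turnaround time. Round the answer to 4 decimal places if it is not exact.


Time quantum = 3
Execution trace:
  J1 runs 3 units, time = 3
  J2 runs 3 units, time = 6
  J3 runs 3 units, time = 9
  J1 runs 3 units, time = 12
  J2 runs 3 units, time = 15
  J3 runs 3 units, time = 18
  J1 runs 2 units, time = 20
  J2 runs 3 units, time = 23
  J3 runs 3 units, time = 26
  J2 runs 3 units, time = 29
  J3 runs 3 units, time = 32
  J2 runs 3 units, time = 35
  J3 runs 1 units, time = 36
Finish times: [20, 35, 36]
Average turnaround = 91/3 = 30.3333

30.3333


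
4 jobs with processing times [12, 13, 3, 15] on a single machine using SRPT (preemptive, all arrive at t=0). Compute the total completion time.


Since all jobs arrive at t=0, SRPT equals SPT ordering.
SPT order: [3, 12, 13, 15]
Completion times:
  Job 1: p=3, C=3
  Job 2: p=12, C=15
  Job 3: p=13, C=28
  Job 4: p=15, C=43
Total completion time = 3 + 15 + 28 + 43 = 89

89


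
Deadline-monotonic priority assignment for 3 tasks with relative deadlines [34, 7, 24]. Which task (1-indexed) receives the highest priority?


Sort tasks by relative deadline (ascending):
  Task 2: deadline = 7
  Task 3: deadline = 24
  Task 1: deadline = 34
Priority order (highest first): [2, 3, 1]
Highest priority task = 2

2


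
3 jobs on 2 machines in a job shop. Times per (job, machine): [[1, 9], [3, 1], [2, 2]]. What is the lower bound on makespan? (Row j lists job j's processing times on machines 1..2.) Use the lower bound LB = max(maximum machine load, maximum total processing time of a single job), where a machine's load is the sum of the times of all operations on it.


Machine loads:
  Machine 1: 1 + 3 + 2 = 6
  Machine 2: 9 + 1 + 2 = 12
Max machine load = 12
Job totals:
  Job 1: 10
  Job 2: 4
  Job 3: 4
Max job total = 10
Lower bound = max(12, 10) = 12

12


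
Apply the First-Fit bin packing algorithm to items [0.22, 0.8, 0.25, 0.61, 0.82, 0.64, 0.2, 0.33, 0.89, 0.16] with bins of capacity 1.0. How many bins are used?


Place items sequentially using First-Fit:
  Item 0.22 -> new Bin 1
  Item 0.8 -> new Bin 2
  Item 0.25 -> Bin 1 (now 0.47)
  Item 0.61 -> new Bin 3
  Item 0.82 -> new Bin 4
  Item 0.64 -> new Bin 5
  Item 0.2 -> Bin 1 (now 0.67)
  Item 0.33 -> Bin 1 (now 1.0)
  Item 0.89 -> new Bin 6
  Item 0.16 -> Bin 2 (now 0.96)
Total bins used = 6

6


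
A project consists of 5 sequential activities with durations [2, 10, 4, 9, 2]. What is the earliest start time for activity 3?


Activity 3 starts after activities 1 through 2 complete.
Predecessor durations: [2, 10]
ES = 2 + 10 = 12

12


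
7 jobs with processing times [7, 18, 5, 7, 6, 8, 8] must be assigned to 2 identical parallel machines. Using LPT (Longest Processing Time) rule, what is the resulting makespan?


Sort jobs in decreasing order (LPT): [18, 8, 8, 7, 7, 6, 5]
Assign each job to the least loaded machine:
  Machine 1: jobs [18, 7, 5], load = 30
  Machine 2: jobs [8, 8, 7, 6], load = 29
Makespan = max load = 30

30


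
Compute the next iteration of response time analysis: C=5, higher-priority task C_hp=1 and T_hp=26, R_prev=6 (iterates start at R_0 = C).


R_next = C + ceil(R_prev / T_hp) * C_hp
ceil(6 / 26) = ceil(0.2308) = 1
Interference = 1 * 1 = 1
R_next = 5 + 1 = 6
R_next = R_prev, so the iteration has converged (response time = 6).

6


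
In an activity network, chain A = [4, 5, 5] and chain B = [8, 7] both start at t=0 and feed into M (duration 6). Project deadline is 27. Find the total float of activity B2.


Forward pass: ES(B2) = sum of predecessors on chain B = 8
EF = ES + duration = 8 + 7 = 15
Backward pass: LF(M) = deadline = 27; LS(M) = 27 - 6 = 21
LF(B2) = LS(M) - sum(successors on chain B) = 21 - 0 = 21
LS = LF - duration = 21 - 7 = 14
Total float = LS - ES = 14 - 8 = 6

6


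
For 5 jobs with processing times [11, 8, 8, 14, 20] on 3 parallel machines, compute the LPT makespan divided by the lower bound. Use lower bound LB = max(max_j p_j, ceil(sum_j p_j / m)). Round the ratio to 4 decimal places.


LPT order: [20, 14, 11, 8, 8]
Machine loads after assignment: [20, 22, 19]
LPT makespan = 22
Lower bound = max(max_job, ceil(total/3)) = max(20, 21) = 21
Ratio = 22 / 21 = 1.0476

1.0476


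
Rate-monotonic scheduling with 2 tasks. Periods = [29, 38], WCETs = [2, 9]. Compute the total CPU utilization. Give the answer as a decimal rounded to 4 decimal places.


Compute individual utilizations (exact fractions):
  Task 1: C/T = 2/29 (approx. 0.069)
  Task 2: C/T = 9/38 (approx. 0.2368)
Total utilization U = 2/29 + 9/38 = 337/1102
Rounded to 4 decimal places: U = 0.3058
RM (Liu & Layland) bound for 2 tasks = 0.828427; compare with U = 337/1102 (approx. 0.305808)
U <= bound, so schedulable by RM sufficient condition.

0.3058


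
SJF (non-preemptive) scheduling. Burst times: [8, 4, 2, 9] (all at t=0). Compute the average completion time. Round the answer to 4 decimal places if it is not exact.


SJF order (ascending): [2, 4, 8, 9]
Completion times:
  Job 1: burst=2, C=2
  Job 2: burst=4, C=6
  Job 3: burst=8, C=14
  Job 4: burst=9, C=23
Average completion = 45/4 = 11.25

11.25


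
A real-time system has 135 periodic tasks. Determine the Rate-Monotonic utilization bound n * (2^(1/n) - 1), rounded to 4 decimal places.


Compute 2^(1/135) = 1.0051476273
Subtract 1: 1.0051476273 - 1 = 0.0051476273
Multiply by n: 135 * 0.0051476273 = 0.6949296855
Round to 4 dp: 0.6949

0.6949


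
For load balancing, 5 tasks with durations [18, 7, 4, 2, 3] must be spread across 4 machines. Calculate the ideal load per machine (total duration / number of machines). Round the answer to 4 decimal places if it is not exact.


Total processing time = 18 + 7 + 4 + 2 + 3 = 34
Number of machines = 4
Ideal balanced load = 34 / 4 = 8.5

8.5


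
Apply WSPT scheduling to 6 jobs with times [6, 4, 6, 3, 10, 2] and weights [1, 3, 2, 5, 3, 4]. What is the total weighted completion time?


Compute p/w ratios and sort ascending (WSPT): [(2, 4), (3, 5), (4, 3), (6, 2), (10, 3), (6, 1)]
Compute weighted completion times:
  Job (p=2,w=4): C=2, w*C=4*2=8
  Job (p=3,w=5): C=5, w*C=5*5=25
  Job (p=4,w=3): C=9, w*C=3*9=27
  Job (p=6,w=2): C=15, w*C=2*15=30
  Job (p=10,w=3): C=25, w*C=3*25=75
  Job (p=6,w=1): C=31, w*C=1*31=31
Total weighted completion time = 196

196


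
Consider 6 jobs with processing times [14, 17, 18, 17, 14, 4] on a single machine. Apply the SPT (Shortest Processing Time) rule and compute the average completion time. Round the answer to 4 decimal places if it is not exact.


Sort jobs by processing time (SPT order): [4, 14, 14, 17, 17, 18]
Compute completion times sequentially:
  Job 1: processing = 4, completes at 4
  Job 2: processing = 14, completes at 18
  Job 3: processing = 14, completes at 32
  Job 4: processing = 17, completes at 49
  Job 5: processing = 17, completes at 66
  Job 6: processing = 18, completes at 84
Sum of completion times = 253
Average completion time = 253/6 = 42.1667

42.1667


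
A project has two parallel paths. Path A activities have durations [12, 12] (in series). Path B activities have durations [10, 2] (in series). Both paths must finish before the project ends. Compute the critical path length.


Path A total = 12 + 12 = 24
Path B total = 10 + 2 = 12
Critical path = longest path = max(24, 12) = 24

24


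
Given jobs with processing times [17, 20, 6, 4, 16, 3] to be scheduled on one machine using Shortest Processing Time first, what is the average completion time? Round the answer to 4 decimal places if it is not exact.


Sort jobs by processing time (SPT order): [3, 4, 6, 16, 17, 20]
Compute completion times sequentially:
  Job 1: processing = 3, completes at 3
  Job 2: processing = 4, completes at 7
  Job 3: processing = 6, completes at 13
  Job 4: processing = 16, completes at 29
  Job 5: processing = 17, completes at 46
  Job 6: processing = 20, completes at 66
Sum of completion times = 164
Average completion time = 164/6 = 27.3333

27.3333


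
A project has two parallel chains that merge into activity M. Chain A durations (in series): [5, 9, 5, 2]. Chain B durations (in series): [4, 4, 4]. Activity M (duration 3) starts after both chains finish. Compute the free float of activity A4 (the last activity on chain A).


ES(A4) = sum of predecessors on chain A = 19
EF(A4) = ES + duration = 19 + 2 = 21
Successor of A4 is M. ES(M) = max(sum(A), sum(B)) = max(21, 12) = 21
Free float = ES(successor) - EF(current) = 21 - 21 = 0

0


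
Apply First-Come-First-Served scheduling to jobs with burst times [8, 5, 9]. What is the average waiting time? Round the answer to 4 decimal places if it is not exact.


FCFS order (as given): [8, 5, 9]
Waiting times:
  Job 1: wait = 0
  Job 2: wait = 8
  Job 3: wait = 13
Sum of waiting times = 21
Average waiting time = 21/3 = 7.0

7.0


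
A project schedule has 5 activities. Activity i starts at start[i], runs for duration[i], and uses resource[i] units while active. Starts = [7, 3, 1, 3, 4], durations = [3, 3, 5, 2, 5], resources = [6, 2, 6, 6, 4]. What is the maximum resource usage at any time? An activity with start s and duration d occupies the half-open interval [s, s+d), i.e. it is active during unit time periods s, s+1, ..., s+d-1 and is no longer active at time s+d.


Each activity i is active on [start_i, start_i + duration_i).
Compute total resource usage per time slot:
  t=0: active resources = [], total = 0
  t=1: active resources = [6], total = 6
  t=2: active resources = [6], total = 6
  t=3: active resources = [2, 6, 6], total = 14
  t=4: active resources = [2, 6, 6, 4], total = 18
  t=5: active resources = [2, 6, 4], total = 12
  t=6: active resources = [4], total = 4
  t=7: active resources = [6, 4], total = 10
  t=8: active resources = [6, 4], total = 10
  t=9: active resources = [6], total = 6
Peak resource demand = 18

18


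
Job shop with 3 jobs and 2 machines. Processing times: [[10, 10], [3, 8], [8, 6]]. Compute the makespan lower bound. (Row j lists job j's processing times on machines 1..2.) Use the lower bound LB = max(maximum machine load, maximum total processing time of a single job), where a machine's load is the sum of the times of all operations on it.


Machine loads:
  Machine 1: 10 + 3 + 8 = 21
  Machine 2: 10 + 8 + 6 = 24
Max machine load = 24
Job totals:
  Job 1: 20
  Job 2: 11
  Job 3: 14
Max job total = 20
Lower bound = max(24, 20) = 24

24


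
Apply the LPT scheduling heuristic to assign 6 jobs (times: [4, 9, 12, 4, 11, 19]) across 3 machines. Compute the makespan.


Sort jobs in decreasing order (LPT): [19, 12, 11, 9, 4, 4]
Assign each job to the least loaded machine:
  Machine 1: jobs [19], load = 19
  Machine 2: jobs [12, 4, 4], load = 20
  Machine 3: jobs [11, 9], load = 20
Makespan = max load = 20

20


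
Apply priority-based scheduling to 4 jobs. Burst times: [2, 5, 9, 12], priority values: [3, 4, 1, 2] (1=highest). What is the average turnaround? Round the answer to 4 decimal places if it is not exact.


Sort by priority (ascending = highest first):
Order: [(1, 9), (2, 12), (3, 2), (4, 5)]
Completion times:
  Priority 1, burst=9, C=9
  Priority 2, burst=12, C=21
  Priority 3, burst=2, C=23
  Priority 4, burst=5, C=28
Average turnaround = 81/4 = 20.25

20.25


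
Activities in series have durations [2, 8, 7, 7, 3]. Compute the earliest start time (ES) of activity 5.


Activity 5 starts after activities 1 through 4 complete.
Predecessor durations: [2, 8, 7, 7]
ES = 2 + 8 + 7 + 7 = 24

24


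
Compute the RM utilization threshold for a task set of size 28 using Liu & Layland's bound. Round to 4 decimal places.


Compute 2^(1/28) = 1.0250642120
Subtract 1: 1.0250642120 - 1 = 0.0250642120
Multiply by n: 28 * 0.0250642120 = 0.7017979360
Round to 4 dp: 0.7018

0.7018


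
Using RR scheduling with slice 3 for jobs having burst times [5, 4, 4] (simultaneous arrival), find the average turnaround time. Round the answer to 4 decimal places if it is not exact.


Time quantum = 3
Execution trace:
  J1 runs 3 units, time = 3
  J2 runs 3 units, time = 6
  J3 runs 3 units, time = 9
  J1 runs 2 units, time = 11
  J2 runs 1 units, time = 12
  J3 runs 1 units, time = 13
Finish times: [11, 12, 13]
Average turnaround = 36/3 = 12.0

12.0


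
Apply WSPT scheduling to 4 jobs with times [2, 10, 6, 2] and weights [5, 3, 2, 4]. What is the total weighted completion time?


Compute p/w ratios and sort ascending (WSPT): [(2, 5), (2, 4), (6, 2), (10, 3)]
Compute weighted completion times:
  Job (p=2,w=5): C=2, w*C=5*2=10
  Job (p=2,w=4): C=4, w*C=4*4=16
  Job (p=6,w=2): C=10, w*C=2*10=20
  Job (p=10,w=3): C=20, w*C=3*20=60
Total weighted completion time = 106

106


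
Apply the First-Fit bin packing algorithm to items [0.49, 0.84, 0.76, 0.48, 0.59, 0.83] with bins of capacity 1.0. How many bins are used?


Place items sequentially using First-Fit:
  Item 0.49 -> new Bin 1
  Item 0.84 -> new Bin 2
  Item 0.76 -> new Bin 3
  Item 0.48 -> Bin 1 (now 0.97)
  Item 0.59 -> new Bin 4
  Item 0.83 -> new Bin 5
Total bins used = 5

5
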